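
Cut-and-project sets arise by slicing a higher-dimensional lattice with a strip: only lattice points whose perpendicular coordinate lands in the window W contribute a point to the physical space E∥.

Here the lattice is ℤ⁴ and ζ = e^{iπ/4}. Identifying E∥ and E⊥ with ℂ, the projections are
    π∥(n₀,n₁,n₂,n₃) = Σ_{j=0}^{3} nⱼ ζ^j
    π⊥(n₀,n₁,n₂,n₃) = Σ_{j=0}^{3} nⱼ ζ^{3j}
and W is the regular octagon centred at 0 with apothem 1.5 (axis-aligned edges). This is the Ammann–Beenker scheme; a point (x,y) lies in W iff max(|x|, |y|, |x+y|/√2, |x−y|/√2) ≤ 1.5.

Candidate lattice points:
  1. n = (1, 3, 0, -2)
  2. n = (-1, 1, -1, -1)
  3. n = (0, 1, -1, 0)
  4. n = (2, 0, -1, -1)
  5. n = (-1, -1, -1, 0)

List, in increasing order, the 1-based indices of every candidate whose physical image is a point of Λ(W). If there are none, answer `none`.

With ζ = e^{iπ/4} the internal vectors are ζ^0,ζ^3,ζ^6,ζ^9.
#1 (1, 3, 0, -2): internal (-2.535534, 0.707107); octagon support 2.535534 vs apothem 1.5 → ∉ W
#2 (-1, 1, -1, -1): internal (-2.414214, 1.000000); octagon support 2.414214 vs apothem 1.5 → ∉ W
#3 (0, 1, -1, 0): internal (-0.707107, 1.707107); octagon support 1.707107 vs apothem 1.5 → ∉ W
#4 (2, 0, -1, -1): internal (1.292893, 0.292893); octagon support 1.292893 vs apothem 1.5 → ∈ W
#5 (-1, -1, -1, 0): internal (-0.292893, 0.292893); octagon support 0.414214 vs apothem 1.5 → ∈ W

4, 5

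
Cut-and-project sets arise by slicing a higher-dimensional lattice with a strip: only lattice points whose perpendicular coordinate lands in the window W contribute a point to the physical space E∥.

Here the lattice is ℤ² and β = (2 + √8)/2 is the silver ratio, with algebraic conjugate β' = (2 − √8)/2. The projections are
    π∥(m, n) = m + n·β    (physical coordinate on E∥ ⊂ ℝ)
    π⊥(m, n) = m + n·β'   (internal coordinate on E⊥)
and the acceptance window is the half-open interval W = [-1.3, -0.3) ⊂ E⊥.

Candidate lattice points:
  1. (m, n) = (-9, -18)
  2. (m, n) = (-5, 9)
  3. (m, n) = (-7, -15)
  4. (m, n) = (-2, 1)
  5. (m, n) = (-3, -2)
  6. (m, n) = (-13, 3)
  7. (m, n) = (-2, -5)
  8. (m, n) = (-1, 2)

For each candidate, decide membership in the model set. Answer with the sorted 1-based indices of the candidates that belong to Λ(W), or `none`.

β' = (2−√8)/2 ≈ -0.41421.
[1] lift (-9,-18): star map gives -1.54416; window check -1.3 ≤ -1.54416 < -0.3 is false → out
[2] lift (-5,9): star map gives -8.72792; window check -1.3 ≤ -8.72792 < -0.3 is false → out
[3] lift (-7,-15): star map gives -0.78680; window check -1.3 ≤ -0.78680 < -0.3 is true → IN Λ
[4] lift (-2,1): star map gives -2.41421; window check -1.3 ≤ -2.41421 < -0.3 is false → out
[5] lift (-3,-2): star map gives -2.17157; window check -1.3 ≤ -2.17157 < -0.3 is false → out
[6] lift (-13,3): star map gives -14.24264; window check -1.3 ≤ -14.24264 < -0.3 is false → out
[7] lift (-2,-5): star map gives 0.07107; window check -1.3 ≤ 0.07107 < -0.3 is false → out
[8] lift (-1,2): star map gives -1.82843; window check -1.3 ≤ -1.82843 < -0.3 is false → out

3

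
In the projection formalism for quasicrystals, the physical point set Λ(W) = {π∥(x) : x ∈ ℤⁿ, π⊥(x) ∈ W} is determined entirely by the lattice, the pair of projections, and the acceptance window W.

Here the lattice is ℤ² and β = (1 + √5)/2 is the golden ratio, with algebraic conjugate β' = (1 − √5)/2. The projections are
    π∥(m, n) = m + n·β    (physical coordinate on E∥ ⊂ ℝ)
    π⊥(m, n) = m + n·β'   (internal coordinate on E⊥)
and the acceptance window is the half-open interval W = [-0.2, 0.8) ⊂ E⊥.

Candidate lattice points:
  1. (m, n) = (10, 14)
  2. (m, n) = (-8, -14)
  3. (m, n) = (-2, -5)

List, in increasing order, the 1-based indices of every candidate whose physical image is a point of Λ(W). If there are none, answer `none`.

2

β' = (1−√5)/2 ≈ -0.6180.
#1 (10,14): internal coord 10 + (14)·β' = +1.3475; +1.3475 ∉ [-0.2, 0.8) → out
#2 (-8,-14): internal coord -8 + (-14)·β' = +0.6525; +0.6525 ∈ [-0.2, 0.8) → IN Λ
#3 (-2,-5): internal coord -2 + (-5)·β' = +1.0902; +1.0902 ∉ [-0.2, 0.8) → out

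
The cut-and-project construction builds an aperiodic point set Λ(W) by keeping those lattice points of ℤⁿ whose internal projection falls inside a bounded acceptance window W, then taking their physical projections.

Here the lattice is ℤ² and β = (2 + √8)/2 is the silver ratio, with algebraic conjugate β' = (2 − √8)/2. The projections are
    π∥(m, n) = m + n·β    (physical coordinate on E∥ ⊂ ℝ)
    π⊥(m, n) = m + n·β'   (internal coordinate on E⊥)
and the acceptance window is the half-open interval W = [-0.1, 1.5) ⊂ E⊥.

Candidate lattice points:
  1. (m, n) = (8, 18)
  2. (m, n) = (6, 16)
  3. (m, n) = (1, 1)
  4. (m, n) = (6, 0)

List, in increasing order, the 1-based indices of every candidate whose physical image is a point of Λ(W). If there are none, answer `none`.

Compute β' = (2−√8)/2 = -0.41421, so π⊥(m,n) = m -0.41421·n.
[1] lift (8,18): star map gives 0.54416; window check -0.1 ≤ 0.54416 < 1.5 is true → IN Λ
[2] lift (6,16): star map gives -0.62742; window check -0.1 ≤ -0.62742 < 1.5 is false → out
[3] lift (1,1): star map gives 0.58579; window check -0.1 ≤ 0.58579 < 1.5 is true → IN Λ
[4] lift (6,0): star map gives 6.00000; window check -0.1 ≤ 6.00000 < 1.5 is false → out

1, 3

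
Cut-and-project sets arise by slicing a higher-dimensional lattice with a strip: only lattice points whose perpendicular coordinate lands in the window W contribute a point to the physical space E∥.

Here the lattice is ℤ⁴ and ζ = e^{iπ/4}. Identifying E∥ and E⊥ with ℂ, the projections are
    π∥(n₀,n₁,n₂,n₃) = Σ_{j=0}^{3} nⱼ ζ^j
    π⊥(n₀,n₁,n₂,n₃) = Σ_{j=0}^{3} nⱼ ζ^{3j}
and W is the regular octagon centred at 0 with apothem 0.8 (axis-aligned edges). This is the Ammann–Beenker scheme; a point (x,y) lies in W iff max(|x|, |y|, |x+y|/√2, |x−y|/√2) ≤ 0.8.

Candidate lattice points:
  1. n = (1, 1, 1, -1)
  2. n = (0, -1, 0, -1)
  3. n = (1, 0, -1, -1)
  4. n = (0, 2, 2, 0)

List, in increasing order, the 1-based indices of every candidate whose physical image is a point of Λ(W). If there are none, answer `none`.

3

π⊥(n) = n₀ + n₁ζ³ + n₂ζ⁶ + n₃ζ⁹ where ζ = e^{iπ/4}.
candidate 1: n = (1, 1, 1, -1) → π⊥ ≈ (-0.414214, -1.000000); max(|x|,|y|,|x±y|/√2) = 1.000000 > 0.8 ⇒ ∉ W
candidate 2: n = (0, -1, 0, -1) → π⊥ ≈ (+0.000000, -1.414214); max(|x|,|y|,|x±y|/√2) = 1.414214 > 0.8 ⇒ ∉ W
candidate 3: n = (1, 0, -1, -1) → π⊥ ≈ (+0.292893, +0.292893); max(|x|,|y|,|x±y|/√2) = 0.414214 ≤ 0.8 ⇒ ∈ W
candidate 4: n = (0, 2, 2, 0) → π⊥ ≈ (-1.414214, -0.585786); max(|x|,|y|,|x±y|/√2) = 1.414214 > 0.8 ⇒ ∉ W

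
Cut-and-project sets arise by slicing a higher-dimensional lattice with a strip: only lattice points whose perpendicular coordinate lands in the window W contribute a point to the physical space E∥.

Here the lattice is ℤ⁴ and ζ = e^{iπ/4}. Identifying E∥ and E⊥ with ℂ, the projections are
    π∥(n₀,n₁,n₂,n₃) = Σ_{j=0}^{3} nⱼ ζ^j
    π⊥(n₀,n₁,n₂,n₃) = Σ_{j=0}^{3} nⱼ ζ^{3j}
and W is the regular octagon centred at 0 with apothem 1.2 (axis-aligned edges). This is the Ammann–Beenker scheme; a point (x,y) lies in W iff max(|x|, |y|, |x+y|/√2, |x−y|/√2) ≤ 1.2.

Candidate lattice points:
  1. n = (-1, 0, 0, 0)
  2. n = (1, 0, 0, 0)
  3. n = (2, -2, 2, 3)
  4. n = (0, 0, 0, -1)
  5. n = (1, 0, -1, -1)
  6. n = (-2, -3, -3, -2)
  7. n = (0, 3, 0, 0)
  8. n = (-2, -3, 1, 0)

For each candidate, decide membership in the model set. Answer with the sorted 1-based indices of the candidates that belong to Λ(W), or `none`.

1, 2, 4, 5

With ζ = e^{iπ/4} the internal vectors are ζ^0,ζ^3,ζ^6,ζ^9.
#1 (-1, 0, 0, 0): internal (-1.000000, 0.000000); octagon support 1.000000 vs apothem 1.2 → ∈ W
#2 (1, 0, 0, 0): internal (1.000000, 0.000000); octagon support 1.000000 vs apothem 1.2 → ∈ W
#3 (2, -2, 2, 3): internal (5.535534, -1.292893); octagon support 5.535534 vs apothem 1.2 → ∉ W
#4 (0, 0, 0, -1): internal (-0.707107, -0.707107); octagon support 1.000000 vs apothem 1.2 → ∈ W
#5 (1, 0, -1, -1): internal (0.292893, 0.292893); octagon support 0.414214 vs apothem 1.2 → ∈ W
#6 (-2, -3, -3, -2): internal (-1.292893, -0.535534); octagon support 1.292893 vs apothem 1.2 → ∉ W
#7 (0, 3, 0, 0): internal (-2.121320, 2.121320); octagon support 3.000000 vs apothem 1.2 → ∉ W
#8 (-2, -3, 1, 0): internal (0.121320, -3.121320); octagon support 3.121320 vs apothem 1.2 → ∉ W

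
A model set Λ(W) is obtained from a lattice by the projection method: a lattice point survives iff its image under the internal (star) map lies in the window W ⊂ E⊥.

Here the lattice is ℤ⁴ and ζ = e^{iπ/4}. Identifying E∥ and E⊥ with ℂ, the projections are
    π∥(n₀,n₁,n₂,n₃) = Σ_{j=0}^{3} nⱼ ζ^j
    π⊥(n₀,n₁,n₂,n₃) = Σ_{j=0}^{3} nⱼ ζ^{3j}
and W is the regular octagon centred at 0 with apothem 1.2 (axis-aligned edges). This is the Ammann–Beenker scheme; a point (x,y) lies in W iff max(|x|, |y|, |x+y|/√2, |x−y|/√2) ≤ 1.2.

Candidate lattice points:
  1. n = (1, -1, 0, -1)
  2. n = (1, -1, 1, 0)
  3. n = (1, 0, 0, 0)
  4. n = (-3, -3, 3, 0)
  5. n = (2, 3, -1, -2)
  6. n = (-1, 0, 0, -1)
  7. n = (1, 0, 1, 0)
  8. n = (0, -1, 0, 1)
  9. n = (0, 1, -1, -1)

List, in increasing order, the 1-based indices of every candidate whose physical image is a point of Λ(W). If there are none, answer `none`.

π⊥(n) = n₀ + n₁ζ³ + n₂ζ⁶ + n₃ζ⁹ where ζ = e^{iπ/4}.
#1 (1, -1, 0, -1): internal (1.000000, -1.414214); octagon support 1.707107 vs apothem 1.2 → ∉ W
#2 (1, -1, 1, 0): internal (1.707107, -1.707107); octagon support 2.414214 vs apothem 1.2 → ∉ W
#3 (1, 0, 0, 0): internal (1.000000, 0.000000); octagon support 1.000000 vs apothem 1.2 → ∈ W
#4 (-3, -3, 3, 0): internal (-0.878680, -5.121320); octagon support 5.121320 vs apothem 1.2 → ∉ W
#5 (2, 3, -1, -2): internal (-1.535534, 1.707107); octagon support 2.292893 vs apothem 1.2 → ∉ W
#6 (-1, 0, 0, -1): internal (-1.707107, -0.707107); octagon support 1.707107 vs apothem 1.2 → ∉ W
#7 (1, 0, 1, 0): internal (1.000000, -1.000000); octagon support 1.414214 vs apothem 1.2 → ∉ W
#8 (0, -1, 0, 1): internal (1.414214, 0.000000); octagon support 1.414214 vs apothem 1.2 → ∉ W
#9 (0, 1, -1, -1): internal (-1.414214, 1.000000); octagon support 1.707107 vs apothem 1.2 → ∉ W

3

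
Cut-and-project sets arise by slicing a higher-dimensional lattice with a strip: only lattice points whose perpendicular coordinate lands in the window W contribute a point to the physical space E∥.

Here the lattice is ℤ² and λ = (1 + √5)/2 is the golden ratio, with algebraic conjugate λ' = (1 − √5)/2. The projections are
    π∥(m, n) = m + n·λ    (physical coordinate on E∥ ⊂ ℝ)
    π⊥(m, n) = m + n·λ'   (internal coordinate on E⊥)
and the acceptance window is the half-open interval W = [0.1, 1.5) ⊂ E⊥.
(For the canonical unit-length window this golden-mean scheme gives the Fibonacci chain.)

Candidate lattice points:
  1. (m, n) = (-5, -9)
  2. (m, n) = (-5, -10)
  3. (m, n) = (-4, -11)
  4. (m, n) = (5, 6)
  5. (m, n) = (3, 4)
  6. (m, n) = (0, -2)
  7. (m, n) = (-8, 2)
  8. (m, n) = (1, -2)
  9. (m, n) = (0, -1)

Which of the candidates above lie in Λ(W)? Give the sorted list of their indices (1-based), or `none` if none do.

Compute λ' = (1−√5)/2 = -0.618034, so π⊥(m,n) = m -0.618034·n.
[1] lift (-5,-9): star map gives 0.562306; window check 0.1 ≤ 0.562306 < 1.5 is true → IN Λ
[2] lift (-5,-10): star map gives 1.180340; window check 0.1 ≤ 1.180340 < 1.5 is true → IN Λ
[3] lift (-4,-11): star map gives 2.798374; window check 0.1 ≤ 2.798374 < 1.5 is false → out
[4] lift (5,6): star map gives 1.291796; window check 0.1 ≤ 1.291796 < 1.5 is true → IN Λ
[5] lift (3,4): star map gives 0.527864; window check 0.1 ≤ 0.527864 < 1.5 is true → IN Λ
[6] lift (0,-2): star map gives 1.236068; window check 0.1 ≤ 1.236068 < 1.5 is true → IN Λ
[7] lift (-8,2): star map gives -9.236068; window check 0.1 ≤ -9.236068 < 1.5 is false → out
[8] lift (1,-2): star map gives 2.236068; window check 0.1 ≤ 2.236068 < 1.5 is false → out
[9] lift (0,-1): star map gives 0.618034; window check 0.1 ≤ 0.618034 < 1.5 is true → IN Λ

1, 2, 4, 5, 6, 9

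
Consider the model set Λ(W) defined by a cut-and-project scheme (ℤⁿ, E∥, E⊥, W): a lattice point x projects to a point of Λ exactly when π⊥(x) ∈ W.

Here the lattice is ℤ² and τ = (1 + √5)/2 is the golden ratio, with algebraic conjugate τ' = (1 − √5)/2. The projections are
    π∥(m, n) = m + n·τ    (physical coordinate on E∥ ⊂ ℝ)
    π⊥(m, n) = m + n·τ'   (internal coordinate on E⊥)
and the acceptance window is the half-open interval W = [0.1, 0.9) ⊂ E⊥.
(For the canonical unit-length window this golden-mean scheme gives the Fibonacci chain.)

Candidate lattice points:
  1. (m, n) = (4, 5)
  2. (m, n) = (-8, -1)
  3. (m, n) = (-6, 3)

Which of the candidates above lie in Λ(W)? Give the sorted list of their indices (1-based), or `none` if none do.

Compute τ' = (1−√5)/2 = -0.6180, so π⊥(m,n) = m -0.6180·n.
candidate 1: (m,n)=(4,5) → π∥ = 4+5·τ ≈ 12.0902, π⊥ = 4+5·τ' ≈ 0.9098 ∉ [0.1, 0.9) ⇒ out
candidate 2: (m,n)=(-8,-1) → π∥ = -8-1·τ ≈ -9.6180, π⊥ = -8-1·τ' ≈ -7.3820 ∉ [0.1, 0.9) ⇒ out
candidate 3: (m,n)=(-6,3) → π∥ = -6+3·τ ≈ -1.1459, π⊥ = -6+3·τ' ≈ -7.8541 ∉ [0.1, 0.9) ⇒ out

none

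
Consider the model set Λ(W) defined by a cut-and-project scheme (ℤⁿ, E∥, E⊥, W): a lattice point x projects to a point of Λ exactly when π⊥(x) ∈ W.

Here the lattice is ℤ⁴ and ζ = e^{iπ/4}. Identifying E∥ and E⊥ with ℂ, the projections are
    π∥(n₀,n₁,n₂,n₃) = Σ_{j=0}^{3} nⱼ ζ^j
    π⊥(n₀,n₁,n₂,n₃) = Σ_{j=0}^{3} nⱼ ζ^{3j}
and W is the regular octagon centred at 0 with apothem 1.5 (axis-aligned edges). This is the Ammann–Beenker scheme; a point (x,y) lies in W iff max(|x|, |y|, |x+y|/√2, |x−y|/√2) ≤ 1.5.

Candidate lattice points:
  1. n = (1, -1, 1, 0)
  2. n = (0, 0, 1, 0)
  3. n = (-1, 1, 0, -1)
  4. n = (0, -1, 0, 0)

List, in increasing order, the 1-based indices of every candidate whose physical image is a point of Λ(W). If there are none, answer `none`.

With ζ = e^{iπ/4} the internal vectors are ζ^0,ζ^3,ζ^6,ζ^9.
#1 (1, -1, 1, 0): internal (1.70711, -1.70711); octagon support 2.41421 vs apothem 1.5 → ∉ W
#2 (0, 0, 1, 0): internal (0.00000, -1.00000); octagon support 1.00000 vs apothem 1.5 → ∈ W
#3 (-1, 1, 0, -1): internal (-2.41421, 0.00000); octagon support 2.41421 vs apothem 1.5 → ∉ W
#4 (0, -1, 0, 0): internal (0.70711, -0.70711); octagon support 1.00000 vs apothem 1.5 → ∈ W

2, 4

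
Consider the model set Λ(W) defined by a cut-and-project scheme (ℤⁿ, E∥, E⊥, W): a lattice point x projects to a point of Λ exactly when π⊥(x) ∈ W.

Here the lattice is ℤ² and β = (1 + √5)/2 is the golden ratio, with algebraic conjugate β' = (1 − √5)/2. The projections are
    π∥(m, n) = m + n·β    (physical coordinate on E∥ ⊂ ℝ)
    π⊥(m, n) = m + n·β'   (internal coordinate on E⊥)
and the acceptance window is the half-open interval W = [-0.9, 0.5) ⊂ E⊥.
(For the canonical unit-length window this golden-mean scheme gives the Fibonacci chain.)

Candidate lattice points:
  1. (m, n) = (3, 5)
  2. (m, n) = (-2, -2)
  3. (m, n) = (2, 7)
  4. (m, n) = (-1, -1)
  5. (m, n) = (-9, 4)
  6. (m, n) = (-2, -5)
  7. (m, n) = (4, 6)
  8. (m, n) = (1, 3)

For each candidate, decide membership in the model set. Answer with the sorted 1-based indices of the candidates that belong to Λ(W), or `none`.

1, 2, 4, 7, 8

Numerically β ≈ 1.61803 and β' = −1/β ≈ -0.61803.
candidate 1: (m,n)=(3,5) → π∥ = 3+5·β ≈ 11.09017, π⊥ = 3+5·β' ≈ -0.09017 ∈ [-0.9, 0.5) ⇒ IN Λ
candidate 2: (m,n)=(-2,-2) → π∥ = -2-2·β ≈ -5.23607, π⊥ = -2-2·β' ≈ -0.76393 ∈ [-0.9, 0.5) ⇒ IN Λ
candidate 3: (m,n)=(2,7) → π∥ = 2+7·β ≈ 13.32624, π⊥ = 2+7·β' ≈ -2.32624 ∉ [-0.9, 0.5) ⇒ out
candidate 4: (m,n)=(-1,-1) → π∥ = -1-1·β ≈ -2.61803, π⊥ = -1-1·β' ≈ -0.38197 ∈ [-0.9, 0.5) ⇒ IN Λ
candidate 5: (m,n)=(-9,4) → π∥ = -9+4·β ≈ -2.52786, π⊥ = -9+4·β' ≈ -11.47214 ∉ [-0.9, 0.5) ⇒ out
candidate 6: (m,n)=(-2,-5) → π∥ = -2-5·β ≈ -10.09017, π⊥ = -2-5·β' ≈ 1.09017 ∉ [-0.9, 0.5) ⇒ out
candidate 7: (m,n)=(4,6) → π∥ = 4+6·β ≈ 13.70820, π⊥ = 4+6·β' ≈ 0.29180 ∈ [-0.9, 0.5) ⇒ IN Λ
candidate 8: (m,n)=(1,3) → π∥ = 1+3·β ≈ 5.85410, π⊥ = 1+3·β' ≈ -0.85410 ∈ [-0.9, 0.5) ⇒ IN Λ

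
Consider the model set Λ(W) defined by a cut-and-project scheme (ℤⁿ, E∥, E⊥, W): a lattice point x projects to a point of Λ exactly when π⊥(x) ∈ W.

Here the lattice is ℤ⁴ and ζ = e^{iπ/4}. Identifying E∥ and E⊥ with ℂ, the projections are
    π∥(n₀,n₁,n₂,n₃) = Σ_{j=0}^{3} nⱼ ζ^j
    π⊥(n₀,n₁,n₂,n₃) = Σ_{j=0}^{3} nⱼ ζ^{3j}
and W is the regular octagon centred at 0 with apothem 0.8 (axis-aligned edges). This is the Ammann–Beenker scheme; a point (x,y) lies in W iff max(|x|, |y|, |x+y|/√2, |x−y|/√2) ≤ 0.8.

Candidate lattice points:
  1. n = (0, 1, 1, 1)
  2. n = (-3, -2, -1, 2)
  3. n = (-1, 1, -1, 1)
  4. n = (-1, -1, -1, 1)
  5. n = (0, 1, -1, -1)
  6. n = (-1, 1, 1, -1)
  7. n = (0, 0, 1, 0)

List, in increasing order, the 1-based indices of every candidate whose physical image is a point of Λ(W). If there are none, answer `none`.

1

Internal map: ζ^{3j} for j=0..3 gives (1,0), (−√2/2,√2/2), (0,−1), (√2/2,√2/2).
candidate 1: n = (0, 1, 1, 1) → π⊥ ≈ (+0.0000, +0.4142); max(|x|,|y|,|x±y|/√2) = 0.4142 ≤ 0.8 ⇒ ∈ W
candidate 2: n = (-3, -2, -1, 2) → π⊥ ≈ (-0.1716, +1.0000); max(|x|,|y|,|x±y|/√2) = 1.0000 > 0.8 ⇒ ∉ W
candidate 3: n = (-1, 1, -1, 1) → π⊥ ≈ (-1.0000, +2.4142); max(|x|,|y|,|x±y|/√2) = 2.4142 > 0.8 ⇒ ∉ W
candidate 4: n = (-1, -1, -1, 1) → π⊥ ≈ (+0.4142, +1.0000); max(|x|,|y|,|x±y|/√2) = 1.0000 > 0.8 ⇒ ∉ W
candidate 5: n = (0, 1, -1, -1) → π⊥ ≈ (-1.4142, +1.0000); max(|x|,|y|,|x±y|/√2) = 1.7071 > 0.8 ⇒ ∉ W
candidate 6: n = (-1, 1, 1, -1) → π⊥ ≈ (-2.4142, -1.0000); max(|x|,|y|,|x±y|/√2) = 2.4142 > 0.8 ⇒ ∉ W
candidate 7: n = (0, 0, 1, 0) → π⊥ ≈ (+0.0000, -1.0000); max(|x|,|y|,|x±y|/√2) = 1.0000 > 0.8 ⇒ ∉ W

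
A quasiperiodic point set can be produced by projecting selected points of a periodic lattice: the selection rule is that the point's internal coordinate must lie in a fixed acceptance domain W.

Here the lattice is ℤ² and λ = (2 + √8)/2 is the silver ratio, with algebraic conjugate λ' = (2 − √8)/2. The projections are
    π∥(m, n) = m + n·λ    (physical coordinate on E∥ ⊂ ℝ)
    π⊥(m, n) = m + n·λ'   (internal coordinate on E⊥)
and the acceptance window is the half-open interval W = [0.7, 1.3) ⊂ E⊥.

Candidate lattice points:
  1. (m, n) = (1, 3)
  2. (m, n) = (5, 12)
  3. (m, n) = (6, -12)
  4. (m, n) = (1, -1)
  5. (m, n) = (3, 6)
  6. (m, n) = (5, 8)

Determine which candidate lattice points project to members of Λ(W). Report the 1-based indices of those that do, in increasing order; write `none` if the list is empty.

Compute λ' = (2−√8)/2 = -0.41421, so π⊥(m,n) = m -0.41421·n.
candidate 1: (m,n)=(1,3) → π∥ = 1+3·λ ≈ 8.24264, π⊥ = 1+3·λ' ≈ -0.24264 ∉ [0.7, 1.3) ⇒ out
candidate 2: (m,n)=(5,12) → π∥ = 5+12·λ ≈ 33.97056, π⊥ = 5+12·λ' ≈ 0.02944 ∉ [0.7, 1.3) ⇒ out
candidate 3: (m,n)=(6,-12) → π∥ = 6-12·λ ≈ -22.97056, π⊥ = 6-12·λ' ≈ 10.97056 ∉ [0.7, 1.3) ⇒ out
candidate 4: (m,n)=(1,-1) → π∥ = 1-1·λ ≈ -1.41421, π⊥ = 1-1·λ' ≈ 1.41421 ∉ [0.7, 1.3) ⇒ out
candidate 5: (m,n)=(3,6) → π∥ = 3+6·λ ≈ 17.48528, π⊥ = 3+6·λ' ≈ 0.51472 ∉ [0.7, 1.3) ⇒ out
candidate 6: (m,n)=(5,8) → π∥ = 5+8·λ ≈ 24.31371, π⊥ = 5+8·λ' ≈ 1.68629 ∉ [0.7, 1.3) ⇒ out

none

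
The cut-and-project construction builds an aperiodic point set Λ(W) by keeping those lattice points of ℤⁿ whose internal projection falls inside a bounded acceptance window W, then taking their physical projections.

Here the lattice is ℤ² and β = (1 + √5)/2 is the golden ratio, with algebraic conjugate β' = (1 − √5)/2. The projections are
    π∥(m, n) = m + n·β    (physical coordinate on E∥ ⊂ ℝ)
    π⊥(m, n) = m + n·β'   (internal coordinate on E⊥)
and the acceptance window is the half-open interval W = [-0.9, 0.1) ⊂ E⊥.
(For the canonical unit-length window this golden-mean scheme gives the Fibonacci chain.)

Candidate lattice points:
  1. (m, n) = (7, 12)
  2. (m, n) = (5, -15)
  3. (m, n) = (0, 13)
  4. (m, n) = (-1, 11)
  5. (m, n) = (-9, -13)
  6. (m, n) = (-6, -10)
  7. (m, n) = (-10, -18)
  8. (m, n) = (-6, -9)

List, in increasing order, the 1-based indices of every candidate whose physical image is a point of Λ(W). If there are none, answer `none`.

Compute β' = (1−√5)/2 = -0.61803, so π⊥(m,n) = m -0.61803·n.
#1 (7,12): internal coord 7 + (12)·β' = -0.41641; -0.41641 ∈ [-0.9, 0.1) → IN Λ
#2 (5,-15): internal coord 5 + (-15)·β' = +14.27051; +14.27051 ∉ [-0.9, 0.1) → out
#3 (0,13): internal coord 0 + (13)·β' = -8.03444; -8.03444 ∉ [-0.9, 0.1) → out
#4 (-1,11): internal coord -1 + (11)·β' = -7.79837; -7.79837 ∉ [-0.9, 0.1) → out
#5 (-9,-13): internal coord -9 + (-13)·β' = -0.96556; -0.96556 ∉ [-0.9, 0.1) → out
#6 (-6,-10): internal coord -6 + (-10)·β' = +0.18034; +0.18034 ∉ [-0.9, 0.1) → out
#7 (-10,-18): internal coord -10 + (-18)·β' = +1.12461; +1.12461 ∉ [-0.9, 0.1) → out
#8 (-6,-9): internal coord -6 + (-9)·β' = -0.43769; -0.43769 ∈ [-0.9, 0.1) → IN Λ

1, 8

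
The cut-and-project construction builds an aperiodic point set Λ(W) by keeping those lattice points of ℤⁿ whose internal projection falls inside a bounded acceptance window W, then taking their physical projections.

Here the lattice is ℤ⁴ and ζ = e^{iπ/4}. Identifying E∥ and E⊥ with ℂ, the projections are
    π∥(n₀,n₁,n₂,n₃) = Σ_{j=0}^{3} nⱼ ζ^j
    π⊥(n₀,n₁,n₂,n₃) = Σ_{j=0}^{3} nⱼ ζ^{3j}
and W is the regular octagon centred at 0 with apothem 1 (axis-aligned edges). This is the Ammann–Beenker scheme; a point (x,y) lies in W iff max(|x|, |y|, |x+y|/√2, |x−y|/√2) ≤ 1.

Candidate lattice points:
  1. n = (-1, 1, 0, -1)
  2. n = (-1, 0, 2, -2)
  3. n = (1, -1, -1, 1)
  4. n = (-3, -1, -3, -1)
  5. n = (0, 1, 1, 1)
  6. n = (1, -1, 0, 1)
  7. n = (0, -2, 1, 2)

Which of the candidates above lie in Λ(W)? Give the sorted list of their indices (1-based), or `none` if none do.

5

π⊥(n) = n₀ + n₁ζ³ + n₂ζ⁶ + n₃ζ⁹ where ζ = e^{iπ/4}.
candidate 1: n = (-1, 1, 0, -1) → π⊥ ≈ (-2.414214, +0.000000); max(|x|,|y|,|x±y|/√2) = 2.414214 > 1 ⇒ ∉ W
candidate 2: n = (-1, 0, 2, -2) → π⊥ ≈ (-2.414214, -3.414214); max(|x|,|y|,|x±y|/√2) = 4.121320 > 1 ⇒ ∉ W
candidate 3: n = (1, -1, -1, 1) → π⊥ ≈ (+2.414214, +1.000000); max(|x|,|y|,|x±y|/√2) = 2.414214 > 1 ⇒ ∉ W
candidate 4: n = (-3, -1, -3, -1) → π⊥ ≈ (-3.000000, +1.585786); max(|x|,|y|,|x±y|/√2) = 3.242641 > 1 ⇒ ∉ W
candidate 5: n = (0, 1, 1, 1) → π⊥ ≈ (+0.000000, +0.414214); max(|x|,|y|,|x±y|/√2) = 0.414214 ≤ 1 ⇒ ∈ W
candidate 6: n = (1, -1, 0, 1) → π⊥ ≈ (+2.414214, +0.000000); max(|x|,|y|,|x±y|/√2) = 2.414214 > 1 ⇒ ∉ W
candidate 7: n = (0, -2, 1, 2) → π⊥ ≈ (+2.828427, -1.000000); max(|x|,|y|,|x±y|/√2) = 2.828427 > 1 ⇒ ∉ W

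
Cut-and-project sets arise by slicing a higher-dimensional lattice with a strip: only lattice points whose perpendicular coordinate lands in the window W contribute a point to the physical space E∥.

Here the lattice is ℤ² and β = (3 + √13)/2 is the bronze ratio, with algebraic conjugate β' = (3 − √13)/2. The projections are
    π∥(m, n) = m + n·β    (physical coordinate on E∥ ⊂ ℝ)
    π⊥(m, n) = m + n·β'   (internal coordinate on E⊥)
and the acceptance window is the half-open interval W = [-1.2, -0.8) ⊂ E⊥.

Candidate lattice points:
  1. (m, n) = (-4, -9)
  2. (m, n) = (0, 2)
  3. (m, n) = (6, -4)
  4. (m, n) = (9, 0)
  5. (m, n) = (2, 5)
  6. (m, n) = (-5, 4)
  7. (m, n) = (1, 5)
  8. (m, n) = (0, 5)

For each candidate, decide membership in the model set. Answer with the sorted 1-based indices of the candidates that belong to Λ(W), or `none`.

none

Compute β' = (3−√13)/2 = -0.302776, so π⊥(m,n) = m -0.302776·n.
candidate 1: (m,n)=(-4,-9) → π∥ = -4-9·β ≈ -33.724981, π⊥ = -4-9·β' ≈ -1.275019 ∉ [-1.2, -0.8) ⇒ out
candidate 2: (m,n)=(0,2) → π∥ = 0+2·β ≈ 6.605551, π⊥ = 0+2·β' ≈ -0.605551 ∉ [-1.2, -0.8) ⇒ out
candidate 3: (m,n)=(6,-4) → π∥ = 6-4·β ≈ -7.211103, π⊥ = 6-4·β' ≈ 7.211103 ∉ [-1.2, -0.8) ⇒ out
candidate 4: (m,n)=(9,0) → π∥ = 9+0·β ≈ 9.000000, π⊥ = 9+0·β' ≈ 9.000000 ∉ [-1.2, -0.8) ⇒ out
candidate 5: (m,n)=(2,5) → π∥ = 2+5·β ≈ 18.513878, π⊥ = 2+5·β' ≈ 0.486122 ∉ [-1.2, -0.8) ⇒ out
candidate 6: (m,n)=(-5,4) → π∥ = -5+4·β ≈ 8.211103, π⊥ = -5+4·β' ≈ -6.211103 ∉ [-1.2, -0.8) ⇒ out
candidate 7: (m,n)=(1,5) → π∥ = 1+5·β ≈ 17.513878, π⊥ = 1+5·β' ≈ -0.513878 ∉ [-1.2, -0.8) ⇒ out
candidate 8: (m,n)=(0,5) → π∥ = 0+5·β ≈ 16.513878, π⊥ = 0+5·β' ≈ -1.513878 ∉ [-1.2, -0.8) ⇒ out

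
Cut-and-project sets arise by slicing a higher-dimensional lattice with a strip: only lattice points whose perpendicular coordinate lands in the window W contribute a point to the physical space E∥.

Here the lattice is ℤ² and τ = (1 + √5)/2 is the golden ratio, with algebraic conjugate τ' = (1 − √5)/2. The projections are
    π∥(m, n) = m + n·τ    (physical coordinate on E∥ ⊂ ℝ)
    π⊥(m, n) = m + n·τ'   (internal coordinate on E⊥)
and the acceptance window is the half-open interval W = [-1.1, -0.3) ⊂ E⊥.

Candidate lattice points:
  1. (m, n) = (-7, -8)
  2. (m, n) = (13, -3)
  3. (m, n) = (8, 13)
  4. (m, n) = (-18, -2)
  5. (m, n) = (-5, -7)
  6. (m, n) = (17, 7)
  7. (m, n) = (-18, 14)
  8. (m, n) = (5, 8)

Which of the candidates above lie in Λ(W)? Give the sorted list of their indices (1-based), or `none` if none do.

5

Numerically τ ≈ 1.618034 and τ' = −1/τ ≈ -0.618034.
candidate 1: (m,n)=(-7,-8) → π∥ = -7-8·τ ≈ -19.944272, π⊥ = -7-8·τ' ≈ -2.055728 ∉ [-1.1, -0.3) ⇒ out
candidate 2: (m,n)=(13,-3) → π∥ = 13-3·τ ≈ 8.145898, π⊥ = 13-3·τ' ≈ 14.854102 ∉ [-1.1, -0.3) ⇒ out
candidate 3: (m,n)=(8,13) → π∥ = 8+13·τ ≈ 29.034442, π⊥ = 8+13·τ' ≈ -0.034442 ∉ [-1.1, -0.3) ⇒ out
candidate 4: (m,n)=(-18,-2) → π∥ = -18-2·τ ≈ -21.236068, π⊥ = -18-2·τ' ≈ -16.763932 ∉ [-1.1, -0.3) ⇒ out
candidate 5: (m,n)=(-5,-7) → π∥ = -5-7·τ ≈ -16.326238, π⊥ = -5-7·τ' ≈ -0.673762 ∈ [-1.1, -0.3) ⇒ IN Λ
candidate 6: (m,n)=(17,7) → π∥ = 17+7·τ ≈ 28.326238, π⊥ = 17+7·τ' ≈ 12.673762 ∉ [-1.1, -0.3) ⇒ out
candidate 7: (m,n)=(-18,14) → π∥ = -18+14·τ ≈ 4.652476, π⊥ = -18+14·τ' ≈ -26.652476 ∉ [-1.1, -0.3) ⇒ out
candidate 8: (m,n)=(5,8) → π∥ = 5+8·τ ≈ 17.944272, π⊥ = 5+8·τ' ≈ 0.055728 ∉ [-1.1, -0.3) ⇒ out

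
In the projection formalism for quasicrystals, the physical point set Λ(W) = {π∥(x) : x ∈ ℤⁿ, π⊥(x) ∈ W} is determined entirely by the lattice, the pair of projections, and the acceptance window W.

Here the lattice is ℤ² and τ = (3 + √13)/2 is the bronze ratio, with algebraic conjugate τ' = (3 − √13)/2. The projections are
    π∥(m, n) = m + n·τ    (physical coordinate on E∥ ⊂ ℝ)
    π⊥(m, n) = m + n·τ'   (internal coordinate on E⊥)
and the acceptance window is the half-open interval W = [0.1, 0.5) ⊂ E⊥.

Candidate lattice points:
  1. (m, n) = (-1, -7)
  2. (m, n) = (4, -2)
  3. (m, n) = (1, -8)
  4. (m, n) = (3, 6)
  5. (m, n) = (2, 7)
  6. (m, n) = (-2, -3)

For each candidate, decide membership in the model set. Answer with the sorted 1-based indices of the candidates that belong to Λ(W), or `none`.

τ' = (3−√13)/2 ≈ -0.302776.
[1] lift (-1,-7): star map gives 1.119429; window check 0.1 ≤ 1.119429 < 0.5 is false → out
[2] lift (4,-2): star map gives 4.605551; window check 0.1 ≤ 4.605551 < 0.5 is false → out
[3] lift (1,-8): star map gives 3.422205; window check 0.1 ≤ 3.422205 < 0.5 is false → out
[4] lift (3,6): star map gives 1.183346; window check 0.1 ≤ 1.183346 < 0.5 is false → out
[5] lift (2,7): star map gives -0.119429; window check 0.1 ≤ -0.119429 < 0.5 is false → out
[6] lift (-2,-3): star map gives -1.091673; window check 0.1 ≤ -1.091673 < 0.5 is false → out

none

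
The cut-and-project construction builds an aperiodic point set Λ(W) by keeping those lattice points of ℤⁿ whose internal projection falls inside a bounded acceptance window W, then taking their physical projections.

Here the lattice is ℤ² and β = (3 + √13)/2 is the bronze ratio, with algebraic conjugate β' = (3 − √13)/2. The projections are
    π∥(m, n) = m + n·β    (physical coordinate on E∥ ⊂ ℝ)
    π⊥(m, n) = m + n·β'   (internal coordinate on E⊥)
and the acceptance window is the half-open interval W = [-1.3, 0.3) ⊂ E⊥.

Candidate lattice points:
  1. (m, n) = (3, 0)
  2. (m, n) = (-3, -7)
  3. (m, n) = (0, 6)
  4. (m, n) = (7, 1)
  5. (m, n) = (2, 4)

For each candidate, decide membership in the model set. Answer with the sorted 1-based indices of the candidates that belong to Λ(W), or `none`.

β' = (3−√13)/2 ≈ -0.302776.
[1] lift (3,0): star map gives 3.000000; window check -1.3 ≤ 3.000000 < 0.3 is false → out
[2] lift (-3,-7): star map gives -0.880571; window check -1.3 ≤ -0.880571 < 0.3 is true → IN Λ
[3] lift (0,6): star map gives -1.816654; window check -1.3 ≤ -1.816654 < 0.3 is false → out
[4] lift (7,1): star map gives 6.697224; window check -1.3 ≤ 6.697224 < 0.3 is false → out
[5] lift (2,4): star map gives 0.788897; window check -1.3 ≤ 0.788897 < 0.3 is false → out

2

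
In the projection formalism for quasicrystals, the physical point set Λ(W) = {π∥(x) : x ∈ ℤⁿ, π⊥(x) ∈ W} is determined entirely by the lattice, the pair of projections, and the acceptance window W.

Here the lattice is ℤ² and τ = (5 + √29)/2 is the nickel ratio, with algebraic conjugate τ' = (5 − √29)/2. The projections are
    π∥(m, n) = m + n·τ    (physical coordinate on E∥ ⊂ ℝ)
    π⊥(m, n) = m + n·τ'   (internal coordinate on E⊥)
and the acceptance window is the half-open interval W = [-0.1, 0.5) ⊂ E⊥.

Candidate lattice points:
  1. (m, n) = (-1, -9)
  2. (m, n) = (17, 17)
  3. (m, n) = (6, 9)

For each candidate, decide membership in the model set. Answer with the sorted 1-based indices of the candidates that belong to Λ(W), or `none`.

Numerically τ ≈ 5.19258 and τ' = −1/τ ≈ -0.19258.
#1 (-1,-9): internal coord -1 + (-9)·τ' = +0.73324; +0.73324 ∉ [-0.1, 0.5) → out
#2 (17,17): internal coord 17 + (17)·τ' = +13.72610; +13.72610 ∉ [-0.1, 0.5) → out
#3 (6,9): internal coord 6 + (9)·τ' = +4.26676; +4.26676 ∉ [-0.1, 0.5) → out

none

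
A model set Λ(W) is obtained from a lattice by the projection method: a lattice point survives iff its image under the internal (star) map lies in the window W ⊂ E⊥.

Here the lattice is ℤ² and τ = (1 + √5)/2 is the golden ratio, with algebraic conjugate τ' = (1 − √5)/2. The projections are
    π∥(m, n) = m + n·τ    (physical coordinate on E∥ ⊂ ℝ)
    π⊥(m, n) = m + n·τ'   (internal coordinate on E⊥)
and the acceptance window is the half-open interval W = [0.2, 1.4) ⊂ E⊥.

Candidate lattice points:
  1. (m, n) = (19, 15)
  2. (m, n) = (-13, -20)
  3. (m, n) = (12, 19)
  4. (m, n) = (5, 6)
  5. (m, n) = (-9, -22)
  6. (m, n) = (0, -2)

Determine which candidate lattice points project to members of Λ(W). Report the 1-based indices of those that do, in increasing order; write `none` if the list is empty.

3, 4, 6

τ' = (1−√5)/2 ≈ -0.61803.
[1] lift (19,15): star map gives 9.72949; window check 0.2 ≤ 9.72949 < 1.4 is false → out
[2] lift (-13,-20): star map gives -0.63932; window check 0.2 ≤ -0.63932 < 1.4 is false → out
[3] lift (12,19): star map gives 0.25735; window check 0.2 ≤ 0.25735 < 1.4 is true → IN Λ
[4] lift (5,6): star map gives 1.29180; window check 0.2 ≤ 1.29180 < 1.4 is true → IN Λ
[5] lift (-9,-22): star map gives 4.59675; window check 0.2 ≤ 4.59675 < 1.4 is false → out
[6] lift (0,-2): star map gives 1.23607; window check 0.2 ≤ 1.23607 < 1.4 is true → IN Λ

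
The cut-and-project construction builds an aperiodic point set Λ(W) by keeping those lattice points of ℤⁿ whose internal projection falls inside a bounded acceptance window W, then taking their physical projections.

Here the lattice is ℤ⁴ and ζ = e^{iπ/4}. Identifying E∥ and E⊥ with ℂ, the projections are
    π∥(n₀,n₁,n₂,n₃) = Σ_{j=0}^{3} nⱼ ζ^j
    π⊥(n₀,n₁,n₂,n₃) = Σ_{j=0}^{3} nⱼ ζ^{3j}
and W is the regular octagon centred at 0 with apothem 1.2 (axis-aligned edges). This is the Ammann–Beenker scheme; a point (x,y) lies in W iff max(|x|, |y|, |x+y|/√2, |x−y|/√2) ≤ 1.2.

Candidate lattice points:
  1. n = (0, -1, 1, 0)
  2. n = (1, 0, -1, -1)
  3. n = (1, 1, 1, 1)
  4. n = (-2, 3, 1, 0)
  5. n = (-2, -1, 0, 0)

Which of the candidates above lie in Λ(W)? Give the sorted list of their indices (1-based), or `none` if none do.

π⊥(n) = n₀ + n₁ζ³ + n₂ζ⁶ + n₃ζ⁹ where ζ = e^{iπ/4}.
#1 (0, -1, 1, 0): internal (0.707107, -1.707107); octagon support 1.707107 vs apothem 1.2 → ∉ W
#2 (1, 0, -1, -1): internal (0.292893, 0.292893); octagon support 0.414214 vs apothem 1.2 → ∈ W
#3 (1, 1, 1, 1): internal (1.000000, 0.414214); octagon support 1.000000 vs apothem 1.2 → ∈ W
#4 (-2, 3, 1, 0): internal (-4.121320, 1.121320); octagon support 4.121320 vs apothem 1.2 → ∉ W
#5 (-2, -1, 0, 0): internal (-1.292893, -0.707107); octagon support 1.414214 vs apothem 1.2 → ∉ W

2, 3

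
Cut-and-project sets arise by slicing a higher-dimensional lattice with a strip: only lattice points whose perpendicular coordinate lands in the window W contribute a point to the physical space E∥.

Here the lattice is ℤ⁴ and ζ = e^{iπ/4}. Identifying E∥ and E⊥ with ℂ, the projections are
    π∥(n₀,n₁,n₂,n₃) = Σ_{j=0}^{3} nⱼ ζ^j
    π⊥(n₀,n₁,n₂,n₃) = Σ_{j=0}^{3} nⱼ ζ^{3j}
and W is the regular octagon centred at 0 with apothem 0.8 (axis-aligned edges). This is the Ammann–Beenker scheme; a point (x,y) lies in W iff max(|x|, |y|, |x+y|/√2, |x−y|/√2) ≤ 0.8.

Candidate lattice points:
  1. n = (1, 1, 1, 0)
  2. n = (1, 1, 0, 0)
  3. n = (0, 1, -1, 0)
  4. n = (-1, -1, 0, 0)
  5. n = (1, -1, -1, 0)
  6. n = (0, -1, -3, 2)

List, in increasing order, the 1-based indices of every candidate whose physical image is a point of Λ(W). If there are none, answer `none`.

π⊥(n) = n₀ + n₁ζ³ + n₂ζ⁶ + n₃ζ⁹ where ζ = e^{iπ/4}.
#1 (1, 1, 1, 0): internal (0.2929, -0.2929); octagon support 0.4142 vs apothem 0.8 → ∈ W
#2 (1, 1, 0, 0): internal (0.2929, 0.7071); octagon support 0.7071 vs apothem 0.8 → ∈ W
#3 (0, 1, -1, 0): internal (-0.7071, 1.7071); octagon support 1.7071 vs apothem 0.8 → ∉ W
#4 (-1, -1, 0, 0): internal (-0.2929, -0.7071); octagon support 0.7071 vs apothem 0.8 → ∈ W
#5 (1, -1, -1, 0): internal (1.7071, 0.2929); octagon support 1.7071 vs apothem 0.8 → ∉ W
#6 (0, -1, -3, 2): internal (2.1213, 3.7071); octagon support 4.1213 vs apothem 0.8 → ∉ W

1, 2, 4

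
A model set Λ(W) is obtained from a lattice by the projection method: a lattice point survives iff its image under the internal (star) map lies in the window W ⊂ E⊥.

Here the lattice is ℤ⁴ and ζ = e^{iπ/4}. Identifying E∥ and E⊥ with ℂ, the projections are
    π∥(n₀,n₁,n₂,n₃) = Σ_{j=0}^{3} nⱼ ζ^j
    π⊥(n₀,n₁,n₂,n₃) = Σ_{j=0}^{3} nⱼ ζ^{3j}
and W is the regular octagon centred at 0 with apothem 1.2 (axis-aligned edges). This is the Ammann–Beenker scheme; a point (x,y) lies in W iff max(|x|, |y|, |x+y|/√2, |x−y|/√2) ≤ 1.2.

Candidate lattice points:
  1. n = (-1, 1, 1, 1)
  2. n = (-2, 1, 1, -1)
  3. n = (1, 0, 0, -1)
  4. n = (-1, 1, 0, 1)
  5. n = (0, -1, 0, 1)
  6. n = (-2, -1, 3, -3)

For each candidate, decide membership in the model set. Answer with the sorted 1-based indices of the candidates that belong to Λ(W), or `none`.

With ζ = e^{iπ/4} the internal vectors are ζ^0,ζ^3,ζ^6,ζ^9.
#1 (-1, 1, 1, 1): internal (-1.000000, 0.414214); octagon support 1.000000 vs apothem 1.2 → ∈ W
#2 (-2, 1, 1, -1): internal (-3.414214, -1.000000); octagon support 3.414214 vs apothem 1.2 → ∉ W
#3 (1, 0, 0, -1): internal (0.292893, -0.707107); octagon support 0.707107 vs apothem 1.2 → ∈ W
#4 (-1, 1, 0, 1): internal (-1.000000, 1.414214); octagon support 1.707107 vs apothem 1.2 → ∉ W
#5 (0, -1, 0, 1): internal (1.414214, 0.000000); octagon support 1.414214 vs apothem 1.2 → ∉ W
#6 (-2, -1, 3, -3): internal (-3.414214, -5.828427); octagon support 6.535534 vs apothem 1.2 → ∉ W

1, 3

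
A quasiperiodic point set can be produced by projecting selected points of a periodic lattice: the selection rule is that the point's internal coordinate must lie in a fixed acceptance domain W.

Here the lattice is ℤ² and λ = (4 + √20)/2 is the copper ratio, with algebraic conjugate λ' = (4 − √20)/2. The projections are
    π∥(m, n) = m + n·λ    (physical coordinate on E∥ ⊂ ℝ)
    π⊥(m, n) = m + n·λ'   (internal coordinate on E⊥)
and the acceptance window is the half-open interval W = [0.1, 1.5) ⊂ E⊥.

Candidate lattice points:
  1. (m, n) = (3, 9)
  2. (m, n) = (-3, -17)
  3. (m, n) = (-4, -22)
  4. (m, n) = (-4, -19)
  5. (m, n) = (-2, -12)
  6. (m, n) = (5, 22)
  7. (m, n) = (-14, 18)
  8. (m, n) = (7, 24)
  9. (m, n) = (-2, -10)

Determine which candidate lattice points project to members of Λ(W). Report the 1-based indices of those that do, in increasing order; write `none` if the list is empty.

λ' = (4−√20)/2 ≈ -0.236068.
#1 (3,9): internal coord 3 + (9)·λ' = +0.875388; +0.875388 ∈ [0.1, 1.5) → IN Λ
#2 (-3,-17): internal coord -3 + (-17)·λ' = +1.013156; +1.013156 ∈ [0.1, 1.5) → IN Λ
#3 (-4,-22): internal coord -4 + (-22)·λ' = +1.193496; +1.193496 ∈ [0.1, 1.5) → IN Λ
#4 (-4,-19): internal coord -4 + (-19)·λ' = +0.485292; +0.485292 ∈ [0.1, 1.5) → IN Λ
#5 (-2,-12): internal coord -2 + (-12)·λ' = +0.832816; +0.832816 ∈ [0.1, 1.5) → IN Λ
#6 (5,22): internal coord 5 + (22)·λ' = -0.193496; -0.193496 ∉ [0.1, 1.5) → out
#7 (-14,18): internal coord -14 + (18)·λ' = -18.249224; -18.249224 ∉ [0.1, 1.5) → out
#8 (7,24): internal coord 7 + (24)·λ' = +1.334369; +1.334369 ∈ [0.1, 1.5) → IN Λ
#9 (-2,-10): internal coord -2 + (-10)·λ' = +0.360680; +0.360680 ∈ [0.1, 1.5) → IN Λ

1, 2, 3, 4, 5, 8, 9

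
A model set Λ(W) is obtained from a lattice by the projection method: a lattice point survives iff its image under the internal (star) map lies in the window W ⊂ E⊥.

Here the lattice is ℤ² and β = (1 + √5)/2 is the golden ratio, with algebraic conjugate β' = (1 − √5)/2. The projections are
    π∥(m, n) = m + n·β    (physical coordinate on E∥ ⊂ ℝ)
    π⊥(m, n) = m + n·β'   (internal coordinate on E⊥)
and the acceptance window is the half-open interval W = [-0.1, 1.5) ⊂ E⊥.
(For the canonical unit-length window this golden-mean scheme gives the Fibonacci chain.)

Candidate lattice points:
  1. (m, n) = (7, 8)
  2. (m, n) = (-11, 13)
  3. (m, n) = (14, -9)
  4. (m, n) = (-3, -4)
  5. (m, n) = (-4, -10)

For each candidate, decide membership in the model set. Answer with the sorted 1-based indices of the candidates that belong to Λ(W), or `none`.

none

β' = (1−√5)/2 ≈ -0.618034.
#1 (7,8): internal coord 7 + (8)·β' = +2.055728; +2.055728 ∉ [-0.1, 1.5) → out
#2 (-11,13): internal coord -11 + (13)·β' = -19.034442; -19.034442 ∉ [-0.1, 1.5) → out
#3 (14,-9): internal coord 14 + (-9)·β' = +19.562306; +19.562306 ∉ [-0.1, 1.5) → out
#4 (-3,-4): internal coord -3 + (-4)·β' = -0.527864; -0.527864 ∉ [-0.1, 1.5) → out
#5 (-4,-10): internal coord -4 + (-10)·β' = +2.180340; +2.180340 ∉ [-0.1, 1.5) → out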